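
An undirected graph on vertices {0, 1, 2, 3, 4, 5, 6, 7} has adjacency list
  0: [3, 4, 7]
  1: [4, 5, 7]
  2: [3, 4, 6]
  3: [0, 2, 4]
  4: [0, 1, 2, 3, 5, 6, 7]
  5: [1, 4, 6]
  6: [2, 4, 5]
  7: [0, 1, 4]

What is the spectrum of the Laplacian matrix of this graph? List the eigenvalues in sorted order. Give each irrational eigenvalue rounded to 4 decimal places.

[0, 1.7530, 1.7530, 3.4450, 3.4450, 4.8019, 4.8019, 8]

Reading degrees in the order [0, 1, 2, 3, 4, 5, 6, 7] gives [3, 3, 3, 3, 7, 3, 3, 3]; set D = diag(3, 3, 3, 3, 7, 3, 3, 3) and form L = D - A. Since every row of L sums to 0, the all-ones vector is in the kernel and 0 is an eigenvalue. The single zero eigenvalue shows the graph is connected. There is one zero in the spectrum, matching the 1 component.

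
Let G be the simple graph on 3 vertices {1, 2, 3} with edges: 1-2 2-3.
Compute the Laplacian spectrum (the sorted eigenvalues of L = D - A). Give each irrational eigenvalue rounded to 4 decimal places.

With the vertex order [1, 2, 3], the degrees are [1, 2, 1], giving D = diag(1, 2, 1) and L = D - A. Since every row of L sums to 0, the all-ones vector is in the kernel and 0 is an eigenvalue. There is one zero in the spectrum, matching the 1 component.

[0, 1, 3]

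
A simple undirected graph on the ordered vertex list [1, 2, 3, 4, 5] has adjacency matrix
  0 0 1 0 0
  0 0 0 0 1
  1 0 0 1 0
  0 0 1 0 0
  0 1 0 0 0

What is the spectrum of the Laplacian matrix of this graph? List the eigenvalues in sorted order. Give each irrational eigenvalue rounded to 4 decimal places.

[0, 0, 1, 2, 3]

With the vertex order [1, 2, 3, 4, 5], the degrees are [1, 1, 2, 1, 1], giving D = diag(1, 1, 2, 1, 1) and L = D - A. Since every row of L sums to 0, the all-ones vector is in the kernel and 0 is an eigenvalue. The 2 zero eigenvalues correspond to the 2 connected components. There are 2 zeros in the spectrum, matching the 2 components.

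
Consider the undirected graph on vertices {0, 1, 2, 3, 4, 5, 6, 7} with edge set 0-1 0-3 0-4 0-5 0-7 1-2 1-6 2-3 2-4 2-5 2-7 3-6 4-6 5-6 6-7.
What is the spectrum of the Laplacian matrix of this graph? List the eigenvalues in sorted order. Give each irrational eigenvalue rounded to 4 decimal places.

Each diagonal entry of L is the vertex degree and each off-diagonal entry is -1 where an edge is present, 0 otherwise; in the order [0, 1, 2, 3, 4, 5, 6, 7] the diagonal is [5, 3, 5, 3, 3, 3, 5, 3]. The multiplicity of 0 as a Laplacian eigenvalue equals the number of connected components. The single zero eigenvalue shows the graph is connected.

[0, 3, 3, 3, 3, 5, 5, 8]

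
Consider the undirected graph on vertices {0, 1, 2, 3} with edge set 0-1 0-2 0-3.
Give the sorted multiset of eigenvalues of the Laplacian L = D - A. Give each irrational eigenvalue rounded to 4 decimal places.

[0, 1, 1, 4]

Each diagonal entry of L is the vertex degree and each off-diagonal entry is -1 where an edge is present, 0 otherwise; in the order [0, 1, 2, 3] the diagonal is [3, 1, 1, 1]. Since every row of L sums to 0, the all-ones vector is in the kernel and 0 is an eigenvalue. The single zero eigenvalue shows the graph is connected. The largest eigenvalue, 4, is at most the vertex count 4.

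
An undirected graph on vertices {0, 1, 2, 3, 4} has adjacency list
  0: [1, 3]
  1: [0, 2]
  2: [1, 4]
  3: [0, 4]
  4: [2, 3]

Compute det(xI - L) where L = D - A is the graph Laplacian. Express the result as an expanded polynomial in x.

Each diagonal entry of L is the vertex degree and each off-diagonal entry is -1 where an edge is present, 0 otherwise; in the order [0, 1, 2, 3, 4] the diagonal is [2, 2, 2, 2, 2]. Computing det(xI - L) by cofactor expansion (or equivalently via sum-over-permutations) gives x^5 - 10x^4 + 35x^3 - 50x^2 + 25x. The constant term is 0 because L is singular (the all-ones vector lies in its kernel). The eigenvalues sum to 10, which equals trace(L) = 2|E|. The largest eigenvalue, 3.6180, is at most the vertex count 5.

x^5 - 10x^4 + 35x^3 - 50x^2 + 25x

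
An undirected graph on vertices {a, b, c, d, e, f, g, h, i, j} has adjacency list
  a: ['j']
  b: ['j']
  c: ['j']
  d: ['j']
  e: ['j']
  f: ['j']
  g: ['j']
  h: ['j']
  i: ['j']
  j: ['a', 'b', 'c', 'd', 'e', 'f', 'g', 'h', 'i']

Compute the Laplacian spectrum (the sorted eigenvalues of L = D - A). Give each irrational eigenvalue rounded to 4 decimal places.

[0, 1, 1, 1, 1, 1, 1, 1, 1, 10]

Reading degrees in the order [a, b, c, d, e, f, g, h, i, j] gives [1, 1, 1, 1, 1, 1, 1, 1, 1, 9]; set D = diag(1, 1, 1, 1, 1, 1, 1, 1, 1, 9) and form L = D - A. Since every row of L sums to 0, the all-ones vector is in the kernel and 0 is an eigenvalue. There is one zero in the spectrum, matching the 1 component.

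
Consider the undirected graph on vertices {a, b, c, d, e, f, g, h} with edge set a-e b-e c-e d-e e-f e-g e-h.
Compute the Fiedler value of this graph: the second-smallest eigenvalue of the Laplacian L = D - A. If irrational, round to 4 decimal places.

With the vertex order [a, b, c, d, e, f, g, h], the degrees are [1, 1, 1, 1, 7, 1, 1, 1], giving D = diag(1, 1, 1, 1, 7, 1, 1, 1) and L = D - A. Computing the eigenvalues of L and sorting gives [0, 1, 1, 1, 1, 1, 1, 8]. The Fiedler value lambda_2 = 1 is strictly positive, so the graph is connected. By the matrix-tree theorem the graph has (1/8) * product of the nonzero eigenvalues = 1 spanning tree.

1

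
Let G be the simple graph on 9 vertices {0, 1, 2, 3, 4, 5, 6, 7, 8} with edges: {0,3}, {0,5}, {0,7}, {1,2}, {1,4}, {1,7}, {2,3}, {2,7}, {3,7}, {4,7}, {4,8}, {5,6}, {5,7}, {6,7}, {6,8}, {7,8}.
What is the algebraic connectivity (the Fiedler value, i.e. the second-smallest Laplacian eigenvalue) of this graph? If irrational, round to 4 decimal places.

Each diagonal entry of L is the vertex degree and each off-diagonal entry is -1 where an edge is present, 0 otherwise; in the order [0, 1, 2, 3, 4, 5, 6, 7, 8] the diagonal is [3, 3, 3, 3, 3, 3, 3, 8, 3]. The sorted Laplacian eigenvalues are [0, 1.5858, 1.5858, 3, 3, 4.4142, 4.4142, 5, 9]; the algebraic connectivity is the second entry, 1.5858. The largest eigenvalue, 9, is at most the vertex count 9. By the matrix-tree theorem the graph has (1/9) * product of the nonzero eigenvalues = 2205 spanning trees.

1.5858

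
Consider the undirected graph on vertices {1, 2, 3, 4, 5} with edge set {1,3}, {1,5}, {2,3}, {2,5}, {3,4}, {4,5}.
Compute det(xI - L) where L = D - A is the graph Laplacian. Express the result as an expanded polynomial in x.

Reading degrees in the order [1, 2, 3, 4, 5] gives [2, 2, 3, 2, 3]; set D = diag(2, 2, 3, 2, 3) and form L = D - A. Computing det(xI - L) by cofactor expansion (or equivalently via sum-over-permutations) gives x^5 - 12x^4 + 51x^3 - 92x^2 + 60x. The coefficient of x^4 equals -trace(L) = -12, matching the sum of degrees. The largest eigenvalue, 5, is at most the vertex count 5.

x^5 - 12x^4 + 51x^3 - 92x^2 + 60x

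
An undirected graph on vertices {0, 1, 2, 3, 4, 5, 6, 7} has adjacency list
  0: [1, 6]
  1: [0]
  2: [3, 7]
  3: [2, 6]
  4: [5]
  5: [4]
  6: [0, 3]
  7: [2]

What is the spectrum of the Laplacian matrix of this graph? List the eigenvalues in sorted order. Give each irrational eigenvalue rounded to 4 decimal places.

[0, 0, 0.2679, 1, 2, 2, 3, 3.7321]

Reading degrees in the order [0, 1, 2, 3, 4, 5, 6, 7] gives [2, 1, 2, 2, 1, 1, 2, 1]; set D = diag(2, 1, 2, 2, 1, 1, 2, 1) and form L = D - A. Since every row of L sums to 0, the all-ones vector is in the kernel and 0 is an eigenvalue. The 2 zero eigenvalues correspond to the 2 connected components. There are 2 zeros in the spectrum, matching the 2 components. The eigenvalues sum to 12, which equals trace(L) = 2|E|.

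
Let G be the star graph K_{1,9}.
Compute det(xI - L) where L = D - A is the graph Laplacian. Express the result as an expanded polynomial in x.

The graph has 10 vertices and degree multiset [9, 1, 1, 1, 1, 1, 1, 1, 1, 1]; D is the diagonal matrix of degrees and L = D - A. Computing det(xI - L) by cofactor expansion (or equivalently via sum-over-permutations) gives x^10 - 18x^9 + 108x^8 - 336x^7 + 630x^6 - 756x^5 + 588x^4 - 288x^3 + 81x^2 - 10x. Since p(0) = det(-L) = 0, x divides p(x). There is one zero in the spectrum, matching the 1 component.

x^10 - 18x^9 + 108x^8 - 336x^7 + 630x^6 - 756x^5 + 588x^4 - 288x^3 + 81x^2 - 10x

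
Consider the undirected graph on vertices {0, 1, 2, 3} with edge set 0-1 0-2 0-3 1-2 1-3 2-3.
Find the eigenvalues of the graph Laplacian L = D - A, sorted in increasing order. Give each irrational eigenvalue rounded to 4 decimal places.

[0, 4, 4, 4]

With the vertex order [0, 1, 2, 3], the degrees are [3, 3, 3, 3], giving D = diag(3, 3, 3, 3) and L = D - A. Since every row of L sums to 0, the all-ones vector is in the kernel and 0 is an eigenvalue. The single zero eigenvalue shows the graph is connected. The largest eigenvalue, 4, is at most the vertex count 4. There is one zero in the spectrum, matching the 1 component.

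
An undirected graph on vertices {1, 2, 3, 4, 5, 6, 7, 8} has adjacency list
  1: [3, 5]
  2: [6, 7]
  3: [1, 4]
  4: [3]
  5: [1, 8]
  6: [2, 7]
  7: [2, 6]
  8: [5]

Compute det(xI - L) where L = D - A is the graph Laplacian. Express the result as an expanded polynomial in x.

Reading degrees in the order [1, 2, 3, 4, 5, 6, 7, 8] gives [2, 2, 2, 1, 2, 2, 2, 1]; set D = diag(2, 2, 2, 1, 2, 2, 2, 1) and form L = D - A. Computing det(xI - L) by cofactor expansion (or equivalently via sum-over-permutations) gives x^8 - 14x^7 + 78x^6 - 218x^5 + 314x^4 - 210x^3 + 45x^2. The constant term is 0 because L is singular (the all-ones vector lies in its kernel). The largest eigenvalue, 3.6180, is at most the vertex count 8. There are 2 zeros in the spectrum, matching the 2 components.

x^8 - 14x^7 + 78x^6 - 218x^5 + 314x^4 - 210x^3 + 45x^2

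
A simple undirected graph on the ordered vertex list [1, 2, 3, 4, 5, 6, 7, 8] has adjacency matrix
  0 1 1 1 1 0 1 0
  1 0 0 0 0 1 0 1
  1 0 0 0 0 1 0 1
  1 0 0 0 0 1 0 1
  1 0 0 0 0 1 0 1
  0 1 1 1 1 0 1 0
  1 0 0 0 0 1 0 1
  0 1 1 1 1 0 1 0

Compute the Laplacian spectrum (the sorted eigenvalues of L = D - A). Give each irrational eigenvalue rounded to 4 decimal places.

With the vertex order [1, 2, 3, 4, 5, 6, 7, 8], the degrees are [5, 3, 3, 3, 3, 5, 3, 5], giving D = diag(5, 3, 3, 3, 3, 5, 3, 5) and L = D - A. The multiplicity of 0 as a Laplacian eigenvalue equals the number of connected components. The single zero eigenvalue shows the graph is connected.

[0, 3, 3, 3, 3, 5, 5, 8]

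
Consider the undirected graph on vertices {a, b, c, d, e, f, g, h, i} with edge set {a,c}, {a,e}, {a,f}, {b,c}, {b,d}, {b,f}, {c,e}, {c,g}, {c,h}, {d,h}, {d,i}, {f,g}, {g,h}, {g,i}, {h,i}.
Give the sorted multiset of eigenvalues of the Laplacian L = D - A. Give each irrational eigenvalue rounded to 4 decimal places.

Each diagonal entry of L is the vertex degree and each off-diagonal entry is -1 where an edge is present, 0 otherwise; in the order [a, b, c, d, e, f, g, h, i] the diagonal is [3, 3, 5, 3, 2, 3, 4, 4, 3]. Diagonalising L (or applying a numerical eigensolver to the 9x9 matrix) gives the spectrum above. The single zero eigenvalue shows the graph is connected. The eigenvalues sum to 30, which equals trace(L) = 2|E|. There is one zero in the spectrum, matching the 1 component.

[0, 1.0449, 2.0501, 2.6280, 3.6306, 4, 4.5269, 5.4748, 6.6447]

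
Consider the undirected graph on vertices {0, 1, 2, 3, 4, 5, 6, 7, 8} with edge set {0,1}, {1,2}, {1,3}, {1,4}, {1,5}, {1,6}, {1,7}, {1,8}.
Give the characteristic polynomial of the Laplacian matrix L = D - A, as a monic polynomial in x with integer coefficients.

x^9 - 16x^8 + 84x^7 - 224x^6 + 350x^5 - 336x^4 + 196x^3 - 64x^2 + 9x

With the vertex order [0, 1, 2, 3, 4, 5, 6, 7, 8], the degrees are [1, 8, 1, 1, 1, 1, 1, 1, 1], giving D = diag(1, 8, 1, 1, 1, 1, 1, 1, 1) and L = D - A. The eigenvalues of L are [0, 1, 1, 1, 1, 1, 1, 1, 9]; the characteristic polynomial is the product of (x - lambda_i), which multiplies out to x^9 - 16x^8 + 84x^7 - 224x^6 + 350x^5 - 336x^4 + 196x^3 - 64x^2 + 9x. The constant term is 0 because L is singular (the all-ones vector lies in its kernel). The eigenvalues sum to 16, which equals trace(L) = 2|E|.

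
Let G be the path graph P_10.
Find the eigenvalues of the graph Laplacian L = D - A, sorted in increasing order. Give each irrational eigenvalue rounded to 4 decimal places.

The graph has 10 vertices and degree multiset [2, 2, 2, 2, 2, 2, 2, 2, 1, 1]; D is the diagonal matrix of degrees and L = D - A. Diagonalising L (or applying a numerical eigensolver to the 10x10 matrix) gives the spectrum above. The single zero eigenvalue shows the graph is connected.

[0, 0.0979, 0.3820, 0.8244, 1.3820, 2, 2.6180, 3.1756, 3.6180, 3.9021]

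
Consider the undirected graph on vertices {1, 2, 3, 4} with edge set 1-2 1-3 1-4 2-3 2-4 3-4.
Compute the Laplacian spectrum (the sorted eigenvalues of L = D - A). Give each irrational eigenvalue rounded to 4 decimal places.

Reading degrees in the order [1, 2, 3, 4] gives [3, 3, 3, 3]; set D = diag(3, 3, 3, 3) and form L = D - A. Diagonalising L (or applying a numerical eigensolver to the 4x4 matrix) gives the spectrum above.

[0, 4, 4, 4]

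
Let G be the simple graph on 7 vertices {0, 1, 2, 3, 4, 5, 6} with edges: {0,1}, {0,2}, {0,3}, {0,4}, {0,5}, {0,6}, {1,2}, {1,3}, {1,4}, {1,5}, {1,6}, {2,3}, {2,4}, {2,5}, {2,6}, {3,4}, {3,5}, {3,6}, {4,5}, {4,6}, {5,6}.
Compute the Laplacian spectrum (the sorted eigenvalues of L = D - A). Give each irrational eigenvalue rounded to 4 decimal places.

[0, 7, 7, 7, 7, 7, 7]

With the vertex order [0, 1, 2, 3, 4, 5, 6], the degrees are [6, 6, 6, 6, 6, 6, 6], giving D = diag(6, 6, 6, 6, 6, 6, 6) and L = D - A. L is symmetric positive semidefinite, so every eigenvalue is real and nonnegative.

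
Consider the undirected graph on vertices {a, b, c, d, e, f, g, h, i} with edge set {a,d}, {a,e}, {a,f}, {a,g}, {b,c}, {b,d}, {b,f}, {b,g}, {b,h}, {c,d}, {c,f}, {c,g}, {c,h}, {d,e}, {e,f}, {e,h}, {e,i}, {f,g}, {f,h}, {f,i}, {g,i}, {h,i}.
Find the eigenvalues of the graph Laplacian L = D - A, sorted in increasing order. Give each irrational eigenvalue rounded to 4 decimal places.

Reading degrees in the order [a, b, c, d, e, f, g, h, i] gives [4, 5, 5, 4, 5, 7, 5, 5, 4]; set D = diag(4, 5, 5, 4, 5, 7, 5, 5, 4) and form L = D - A. The multiplicity of 0 as a Laplacian eigenvalue equals the number of connected components. The eigenvalues sum to 44, which equals trace(L) = 2|E|. The largest eigenvalue, 8.2570, is at most the vertex count 9.

[0, 3.0997, 3.4357, 4.1868, 5.1783, 6, 6.5621, 7.2805, 8.2570]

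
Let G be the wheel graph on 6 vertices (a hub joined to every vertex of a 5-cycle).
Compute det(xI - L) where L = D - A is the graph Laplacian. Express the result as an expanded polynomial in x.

x^6 - 20x^5 + 155x^4 - 580x^3 + 1045x^2 - 726x

The graph has 6 vertices and degree multiset [5, 3, 3, 3, 3, 3]; D is the diagonal matrix of degrees and L = D - A. L has integer entries, so p(x) = det(xI - L) has integer coefficients. Expanding the determinant yields x^6 - 20x^5 + 155x^4 - 580x^3 + 1045x^2 - 726x. Since p(0) = det(-L) = 0, x divides p(x). The largest eigenvalue, 6, is at most the vertex count 6.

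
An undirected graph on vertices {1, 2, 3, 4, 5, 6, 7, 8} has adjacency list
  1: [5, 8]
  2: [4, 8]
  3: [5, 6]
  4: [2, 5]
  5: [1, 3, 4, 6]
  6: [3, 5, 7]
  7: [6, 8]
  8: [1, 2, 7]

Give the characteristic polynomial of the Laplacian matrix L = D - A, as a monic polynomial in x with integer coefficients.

Reading degrees in the order [1, 2, 3, 4, 5, 6, 7, 8] gives [2, 2, 2, 2, 4, 3, 2, 3]; set D = diag(2, 2, 2, 2, 4, 3, 2, 3) and form L = D - A. L has integer entries, so p(x) = det(xI - L) has integer coefficients. Expanding the determinant yields x^8 - 20x^7 + 163x^6 - 698x^5 + 1688x^4 - 2298x^3 + 1629x^2 - 464x. Since p(0) = det(-L) = 0, x divides p(x). There is one zero in the spectrum, matching the 1 component.

x^8 - 20x^7 + 163x^6 - 698x^5 + 1688x^4 - 2298x^3 + 1629x^2 - 464x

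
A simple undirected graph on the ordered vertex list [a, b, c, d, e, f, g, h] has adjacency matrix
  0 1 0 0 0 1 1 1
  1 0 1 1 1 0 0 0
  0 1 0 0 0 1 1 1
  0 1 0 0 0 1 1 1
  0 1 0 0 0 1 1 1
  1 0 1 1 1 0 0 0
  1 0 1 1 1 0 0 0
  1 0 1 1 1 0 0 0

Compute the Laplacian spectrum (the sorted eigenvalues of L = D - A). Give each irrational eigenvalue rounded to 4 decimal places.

[0, 4, 4, 4, 4, 4, 4, 8]

Reading degrees in the order [a, b, c, d, e, f, g, h] gives [4, 4, 4, 4, 4, 4, 4, 4]; set D = diag(4, 4, 4, 4, 4, 4, 4, 4) and form L = D - A. L is symmetric positive semidefinite, so every eigenvalue is real and nonnegative. The single zero eigenvalue shows the graph is connected. There is one zero in the spectrum, matching the 1 component.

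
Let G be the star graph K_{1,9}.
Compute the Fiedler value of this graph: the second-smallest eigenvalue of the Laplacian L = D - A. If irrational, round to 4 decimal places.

The graph has 10 vertices and degree multiset [9, 1, 1, 1, 1, 1, 1, 1, 1, 1]; D is the diagonal matrix of degrees and L = D - A. The sorted Laplacian eigenvalues are [0, 1, 1, 1, 1, 1, 1, 1, 1, 10]; the algebraic connectivity is the second entry, 1. By the matrix-tree theorem the graph has (1/10) * product of the nonzero eigenvalues = 1 spanning tree. The largest eigenvalue, 10, is at most the vertex count 10.

1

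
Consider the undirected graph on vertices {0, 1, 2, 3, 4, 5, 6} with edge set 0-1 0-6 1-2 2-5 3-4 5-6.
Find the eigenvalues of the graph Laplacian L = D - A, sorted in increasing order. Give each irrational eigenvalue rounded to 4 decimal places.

[0, 0, 1.3820, 1.3820, 2, 3.6180, 3.6180]

Reading degrees in the order [0, 1, 2, 3, 4, 5, 6] gives [2, 2, 2, 1, 1, 2, 2]; set D = diag(2, 2, 2, 1, 1, 2, 2) and form L = D - A. Diagonalising L (or applying a numerical eigensolver to the 7x7 matrix) gives the spectrum above. The 2 zero eigenvalues correspond to the 2 connected components.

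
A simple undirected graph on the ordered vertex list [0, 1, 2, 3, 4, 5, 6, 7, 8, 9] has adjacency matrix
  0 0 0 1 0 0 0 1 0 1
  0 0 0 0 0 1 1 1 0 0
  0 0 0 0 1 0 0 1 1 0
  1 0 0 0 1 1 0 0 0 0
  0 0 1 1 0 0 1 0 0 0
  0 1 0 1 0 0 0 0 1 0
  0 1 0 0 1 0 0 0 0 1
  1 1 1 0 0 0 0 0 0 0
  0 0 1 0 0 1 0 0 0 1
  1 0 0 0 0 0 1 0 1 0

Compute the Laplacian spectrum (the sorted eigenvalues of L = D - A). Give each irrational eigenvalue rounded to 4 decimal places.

With the vertex order [0, 1, 2, 3, 4, 5, 6, 7, 8, 9], the degrees are [3, 3, 3, 3, 3, 3, 3, 3, 3, 3], giving D = diag(3, 3, 3, 3, 3, 3, 3, 3, 3, 3) and L = D - A. The multiplicity of 0 as a Laplacian eigenvalue equals the number of connected components. There is one zero in the spectrum, matching the 1 component.

[0, 2, 2, 2, 2, 2, 5, 5, 5, 5]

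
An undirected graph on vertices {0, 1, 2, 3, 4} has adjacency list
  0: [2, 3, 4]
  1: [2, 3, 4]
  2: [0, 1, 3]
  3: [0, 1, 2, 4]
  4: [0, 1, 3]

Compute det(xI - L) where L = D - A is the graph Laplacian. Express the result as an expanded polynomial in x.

Each diagonal entry of L is the vertex degree and each off-diagonal entry is -1 where an edge is present, 0 otherwise; in the order [0, 1, 2, 3, 4] the diagonal is [3, 3, 3, 4, 3]. L has integer entries, so p(x) = det(xI - L) has integer coefficients. Expanding the determinant yields x^5 - 16x^4 + 94x^3 - 240x^2 + 225x. The coefficient of x^4 equals -trace(L) = -16, matching the sum of degrees. There is one zero in the spectrum, matching the 1 component.

x^5 - 16x^4 + 94x^3 - 240x^2 + 225x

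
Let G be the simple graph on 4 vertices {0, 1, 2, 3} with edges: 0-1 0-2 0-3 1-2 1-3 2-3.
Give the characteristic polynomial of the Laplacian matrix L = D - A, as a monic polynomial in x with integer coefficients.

With the vertex order [0, 1, 2, 3], the degrees are [3, 3, 3, 3], giving D = diag(3, 3, 3, 3) and L = D - A. The eigenvalues of L are [0, 4, 4, 4]; the characteristic polynomial is the product of (x - lambda_i), which multiplies out to x^4 - 12x^3 + 48x^2 - 64x. The coefficient of x^3 equals -trace(L) = -12, matching the sum of degrees.

x^4 - 12x^3 + 48x^2 - 64x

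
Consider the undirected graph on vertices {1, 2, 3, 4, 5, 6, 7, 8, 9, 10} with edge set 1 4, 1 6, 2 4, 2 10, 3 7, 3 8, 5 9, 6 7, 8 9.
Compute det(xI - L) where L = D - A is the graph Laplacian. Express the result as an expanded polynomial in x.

x^10 - 18x^9 + 136x^8 - 560x^7 + 1365x^6 - 2002x^5 + 1716x^4 - 792x^3 + 165x^2 - 10x

Each diagonal entry of L is the vertex degree and each off-diagonal entry is -1 where an edge is present, 0 otherwise; in the order [1, 2, 3, 4, 5, 6, 7, 8, 9, 10] the diagonal is [2, 2, 2, 2, 1, 2, 2, 2, 2, 1]. L has integer entries, so p(x) = det(xI - L) has integer coefficients. Expanding the determinant yields x^10 - 18x^9 + 136x^8 - 560x^7 + 1365x^6 - 2002x^5 + 1716x^4 - 792x^3 + 165x^2 - 10x. The coefficient of x^9 equals -trace(L) = -18, matching the sum of degrees. There is one zero in the spectrum, matching the 1 component. By the matrix-tree theorem the graph has (1/10) * product of the nonzero eigenvalues = 1 spanning tree.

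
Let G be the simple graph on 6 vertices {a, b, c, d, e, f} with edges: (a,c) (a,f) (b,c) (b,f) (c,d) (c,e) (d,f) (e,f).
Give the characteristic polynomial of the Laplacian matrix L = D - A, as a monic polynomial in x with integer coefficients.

Reading degrees in the order [a, b, c, d, e, f] gives [2, 2, 4, 2, 2, 4]; set D = diag(2, 2, 4, 2, 2, 4) and form L = D - A. Computing det(xI - L) by cofactor expansion (or equivalently via sum-over-permutations) gives x^6 - 16x^5 + 96x^4 - 272x^3 + 368x^2 - 192x. The coefficient of x^5 equals -trace(L) = -16, matching the sum of degrees. There is one zero in the spectrum, matching the 1 component.

x^6 - 16x^5 + 96x^4 - 272x^3 + 368x^2 - 192x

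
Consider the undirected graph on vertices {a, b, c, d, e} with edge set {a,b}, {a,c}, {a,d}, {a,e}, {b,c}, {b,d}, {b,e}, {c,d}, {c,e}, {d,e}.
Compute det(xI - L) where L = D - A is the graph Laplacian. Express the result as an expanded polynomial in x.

Each diagonal entry of L is the vertex degree and each off-diagonal entry is -1 where an edge is present, 0 otherwise; in the order [a, b, c, d, e] the diagonal is [4, 4, 4, 4, 4]. Computing det(xI - L) by cofactor expansion (or equivalently via sum-over-permutations) gives x^5 - 20x^4 + 150x^3 - 500x^2 + 625x. The constant term is 0 because L is singular (the all-ones vector lies in its kernel). By the matrix-tree theorem the graph has (1/5) * product of the nonzero eigenvalues = 125 spanning trees. The largest eigenvalue, 5, is at most the vertex count 5.

x^5 - 20x^4 + 150x^3 - 500x^2 + 625x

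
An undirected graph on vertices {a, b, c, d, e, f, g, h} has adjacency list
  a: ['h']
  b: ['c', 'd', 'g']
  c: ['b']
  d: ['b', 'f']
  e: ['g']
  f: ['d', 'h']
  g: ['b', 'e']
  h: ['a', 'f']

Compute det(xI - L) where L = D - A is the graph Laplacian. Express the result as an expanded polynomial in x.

Each diagonal entry of L is the vertex degree and each off-diagonal entry is -1 where an edge is present, 0 otherwise; in the order [a, b, c, d, e, f, g, h] the diagonal is [1, 3, 1, 2, 1, 2, 2, 2]. Computing det(xI - L) by cofactor expansion (or equivalently via sum-over-permutations) gives x^8 - 14x^7 + 77x^6 - 212x^5 + 308x^4 - 228x^3 + 76x^2 - 8x. Since p(0) = det(-L) = 0, x divides p(x).

x^8 - 14x^7 + 77x^6 - 212x^5 + 308x^4 - 228x^3 + 76x^2 - 8x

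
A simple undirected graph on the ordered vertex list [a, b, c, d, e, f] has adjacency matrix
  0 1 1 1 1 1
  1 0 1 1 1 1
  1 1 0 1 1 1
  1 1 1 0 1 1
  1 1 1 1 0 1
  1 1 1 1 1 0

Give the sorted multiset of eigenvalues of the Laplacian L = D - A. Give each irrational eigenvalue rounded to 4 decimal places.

[0, 6, 6, 6, 6, 6]

With the vertex order [a, b, c, d, e, f], the degrees are [5, 5, 5, 5, 5, 5], giving D = diag(5, 5, 5, 5, 5, 5) and L = D - A. Since every row of L sums to 0, the all-ones vector is in the kernel and 0 is an eigenvalue. There is one zero in the spectrum, matching the 1 component. The largest eigenvalue, 6, is at most the vertex count 6.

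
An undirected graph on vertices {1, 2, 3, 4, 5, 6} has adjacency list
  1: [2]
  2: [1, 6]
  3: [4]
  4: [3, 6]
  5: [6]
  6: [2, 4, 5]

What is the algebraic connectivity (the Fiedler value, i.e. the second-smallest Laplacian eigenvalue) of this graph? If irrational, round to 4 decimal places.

0.3820

With the vertex order [1, 2, 3, 4, 5, 6], the degrees are [1, 2, 1, 2, 1, 3], giving D = diag(1, 2, 1, 2, 1, 3) and L = D - A. The sorted Laplacian eigenvalues are [0, 0.3820, 0.6972, 2, 2.6180, 4.3028]; the algebraic connectivity is the second entry, 0.3820.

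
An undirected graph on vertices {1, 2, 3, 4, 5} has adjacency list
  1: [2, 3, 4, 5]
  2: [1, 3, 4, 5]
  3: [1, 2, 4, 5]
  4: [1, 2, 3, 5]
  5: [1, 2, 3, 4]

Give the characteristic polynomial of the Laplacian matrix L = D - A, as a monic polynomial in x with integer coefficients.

With the vertex order [1, 2, 3, 4, 5], the degrees are [4, 4, 4, 4, 4], giving D = diag(4, 4, 4, 4, 4) and L = D - A. The eigenvalues of L are [0, 5, 5, 5, 5]; the characteristic polynomial is the product of (x - lambda_i), which multiplies out to x^5 - 20x^4 + 150x^3 - 500x^2 + 625x. The constant term is 0 because L is singular (the all-ones vector lies in its kernel). There is one zero in the spectrum, matching the 1 component. By the matrix-tree theorem the graph has (1/5) * product of the nonzero eigenvalues = 125 spanning trees.

x^5 - 20x^4 + 150x^3 - 500x^2 + 625x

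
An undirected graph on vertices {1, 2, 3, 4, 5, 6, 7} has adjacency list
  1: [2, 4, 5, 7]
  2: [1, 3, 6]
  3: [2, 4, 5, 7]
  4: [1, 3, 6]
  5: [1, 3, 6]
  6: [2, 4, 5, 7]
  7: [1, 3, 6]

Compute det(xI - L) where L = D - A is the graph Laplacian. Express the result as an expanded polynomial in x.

With the vertex order [1, 2, 3, 4, 5, 6, 7], the degrees are [4, 3, 4, 3, 3, 4, 3], giving D = diag(4, 3, 4, 3, 3, 4, 3) and L = D - A. Computing det(xI - L) by cofactor expansion (or equivalently via sum-over-permutations) gives x^7 - 24x^6 + 234x^5 - 1192x^4 + 3357x^3 - 4968x^2 + 3024x. The constant term is 0 because L is singular (the all-ones vector lies in its kernel). By the matrix-tree theorem the graph has (1/7) * product of the nonzero eigenvalues = 432 spanning trees.

x^7 - 24x^6 + 234x^5 - 1192x^4 + 3357x^3 - 4968x^2 + 3024x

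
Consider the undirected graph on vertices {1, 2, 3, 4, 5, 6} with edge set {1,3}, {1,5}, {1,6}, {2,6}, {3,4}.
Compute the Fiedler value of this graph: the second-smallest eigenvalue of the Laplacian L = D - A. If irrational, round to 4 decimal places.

Reading degrees in the order [1, 2, 3, 4, 5, 6] gives [3, 1, 2, 1, 1, 2]; set D = diag(3, 1, 2, 1, 1, 2) and form L = D - A. The smallest Laplacian eigenvalue is always 0. The next one, lambda_2 = 0.3820, measures how hard the graph is to disconnect: larger values mean better connectivity. The eigenvalues sum to 10, which equals trace(L) = 2|E|.

0.3820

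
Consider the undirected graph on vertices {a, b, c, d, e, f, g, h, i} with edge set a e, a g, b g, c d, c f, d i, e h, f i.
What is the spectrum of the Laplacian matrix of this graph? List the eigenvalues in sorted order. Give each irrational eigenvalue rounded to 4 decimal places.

Reading degrees in the order [a, b, c, d, e, f, g, h, i] gives [2, 1, 2, 2, 2, 2, 2, 1, 2]; set D = diag(2, 1, 2, 2, 2, 2, 2, 1, 2) and form L = D - A. Diagonalising L (or applying a numerical eigensolver to the 9x9 matrix) gives the spectrum above. The 2 zero eigenvalues correspond to the 2 connected components.

[0, 0, 0.3820, 1.3820, 2, 2, 2.6180, 3.6180, 4]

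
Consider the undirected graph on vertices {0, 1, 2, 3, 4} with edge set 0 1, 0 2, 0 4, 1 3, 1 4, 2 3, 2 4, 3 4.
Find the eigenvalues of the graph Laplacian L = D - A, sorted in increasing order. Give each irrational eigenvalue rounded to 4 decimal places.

With the vertex order [0, 1, 2, 3, 4], the degrees are [3, 3, 3, 3, 4], giving D = diag(3, 3, 3, 3, 4) and L = D - A. Diagonalising L (or applying a numerical eigensolver to the 5x5 matrix) gives the spectrum above. The single zero eigenvalue shows the graph is connected. The eigenvalues sum to 16, which equals trace(L) = 2|E|. By the matrix-tree theorem the graph has (1/5) * product of the nonzero eigenvalues = 45 spanning trees.

[0, 3, 3, 5, 5]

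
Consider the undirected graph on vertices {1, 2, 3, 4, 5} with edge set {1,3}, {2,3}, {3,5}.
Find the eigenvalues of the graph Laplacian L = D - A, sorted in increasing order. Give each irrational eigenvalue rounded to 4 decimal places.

[0, 0, 1, 1, 4]

With the vertex order [1, 2, 3, 4, 5], the degrees are [1, 1, 3, 0, 1], giving D = diag(1, 1, 3, 0, 1) and L = D - A. Diagonalising L (or applying a numerical eigensolver to the 5x5 matrix) gives the spectrum above. The 2 zero eigenvalues correspond to the 2 connected components.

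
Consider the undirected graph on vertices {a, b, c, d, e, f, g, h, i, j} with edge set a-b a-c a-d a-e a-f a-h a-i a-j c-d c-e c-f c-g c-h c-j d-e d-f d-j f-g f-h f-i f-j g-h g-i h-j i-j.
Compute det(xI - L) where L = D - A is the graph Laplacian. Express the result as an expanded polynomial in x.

With the vertex order [a, b, c, d, e, f, g, h, i, j], the degrees are [8, 1, 7, 5, 3, 7, 4, 5, 4, 6], giving D = diag(8, 1, 7, 5, 3, 7, 4, 5, 4, 6) and L = D - A. Computing det(xI - L) by cofactor expansion (or equivalently via sum-over-permutations) gives x^10 - 50x^9 + 1080x^8 - 13178x^7 + 99635x^6 - 481104x^5 + 1471098x^4 - 2712354x^3 + 2680676x^2 - 1042030x. The constant term is 0 because L is singular (the all-ones vector lies in its kernel). The largest eigenvalue, 9.1546, is at most the vertex count 10.

x^10 - 50x^9 + 1080x^8 - 13178x^7 + 99635x^6 - 481104x^5 + 1471098x^4 - 2712354x^3 + 2680676x^2 - 1042030x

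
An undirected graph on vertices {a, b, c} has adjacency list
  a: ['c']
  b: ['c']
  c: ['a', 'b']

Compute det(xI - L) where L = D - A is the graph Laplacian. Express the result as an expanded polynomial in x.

Reading degrees in the order [a, b, c] gives [1, 1, 2]; set D = diag(1, 1, 2) and form L = D - A. Computing det(xI - L) by cofactor expansion (or equivalently via sum-over-permutations) gives x^3 - 4x^2 + 3x. The constant term is 0 because L is singular (the all-ones vector lies in its kernel). The largest eigenvalue, 3, is at most the vertex count 3. There is one zero in the spectrum, matching the 1 component.

x^3 - 4x^2 + 3x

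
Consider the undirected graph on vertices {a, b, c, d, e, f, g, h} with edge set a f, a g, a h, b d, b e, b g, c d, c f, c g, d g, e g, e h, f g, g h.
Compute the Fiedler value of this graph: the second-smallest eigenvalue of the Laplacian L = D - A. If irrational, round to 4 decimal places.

Reading degrees in the order [a, b, c, d, e, f, g, h] gives [3, 3, 3, 3, 3, 3, 7, 3]; set D = diag(3, 3, 3, 3, 3, 3, 7, 3) and form L = D - A. Computing the eigenvalues of L and sorting gives [0, 1.7530, 1.7530, 3.4450, 3.4450, 4.8019, 4.8019, 8]. The Fiedler value lambda_2 = 1.7530 is strictly positive, so the graph is connected.

1.7530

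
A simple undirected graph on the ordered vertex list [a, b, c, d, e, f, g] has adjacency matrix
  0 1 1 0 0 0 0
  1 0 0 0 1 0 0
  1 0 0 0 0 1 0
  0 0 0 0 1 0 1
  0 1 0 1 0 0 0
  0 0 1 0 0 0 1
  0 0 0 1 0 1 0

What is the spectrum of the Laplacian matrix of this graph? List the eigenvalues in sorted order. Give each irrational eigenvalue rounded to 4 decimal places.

[0, 0.7530, 0.7530, 2.4450, 2.4450, 3.8019, 3.8019]

With the vertex order [a, b, c, d, e, f, g], the degrees are [2, 2, 2, 2, 2, 2, 2], giving D = diag(2, 2, 2, 2, 2, 2, 2) and L = D - A. L is symmetric positive semidefinite, so every eigenvalue is real and nonnegative. The eigenvalues sum to 14, which equals trace(L) = 2|E|.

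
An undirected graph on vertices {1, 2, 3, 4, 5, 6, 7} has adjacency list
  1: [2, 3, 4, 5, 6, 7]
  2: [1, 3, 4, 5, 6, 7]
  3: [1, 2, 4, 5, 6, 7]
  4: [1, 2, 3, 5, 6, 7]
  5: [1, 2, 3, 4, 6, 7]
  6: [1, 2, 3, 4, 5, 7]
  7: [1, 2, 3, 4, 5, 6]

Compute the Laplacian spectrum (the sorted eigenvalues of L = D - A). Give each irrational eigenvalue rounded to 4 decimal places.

[0, 7, 7, 7, 7, 7, 7]

With the vertex order [1, 2, 3, 4, 5, 6, 7], the degrees are [6, 6, 6, 6, 6, 6, 6], giving D = diag(6, 6, 6, 6, 6, 6, 6) and L = D - A. Since every row of L sums to 0, the all-ones vector is in the kernel and 0 is an eigenvalue. There is one zero in the spectrum, matching the 1 component. The largest eigenvalue, 7, is at most the vertex count 7.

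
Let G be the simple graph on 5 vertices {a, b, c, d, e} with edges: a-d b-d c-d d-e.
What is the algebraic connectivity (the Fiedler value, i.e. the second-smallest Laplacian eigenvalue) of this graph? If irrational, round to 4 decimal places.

Reading degrees in the order [a, b, c, d, e] gives [1, 1, 1, 4, 1]; set D = diag(1, 1, 1, 4, 1) and form L = D - A. The sorted Laplacian eigenvalues are [0, 1, 1, 1, 5]; the algebraic connectivity is the second entry, 1. The largest eigenvalue, 5, is at most the vertex count 5.

1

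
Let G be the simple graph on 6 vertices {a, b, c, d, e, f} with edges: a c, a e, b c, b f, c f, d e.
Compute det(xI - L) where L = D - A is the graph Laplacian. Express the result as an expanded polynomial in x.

Each diagonal entry of L is the vertex degree and each off-diagonal entry is -1 where an edge is present, 0 otherwise; in the order [a, b, c, d, e, f] the diagonal is [2, 2, 3, 1, 2, 2]. Computing det(xI - L) by cofactor expansion (or equivalently via sum-over-permutations) gives x^6 - 12x^5 + 53x^4 - 104x^3 + 84x^2 - 18x. Since p(0) = det(-L) = 0, x divides p(x). There is one zero in the spectrum, matching the 1 component.

x^6 - 12x^5 + 53x^4 - 104x^3 + 84x^2 - 18x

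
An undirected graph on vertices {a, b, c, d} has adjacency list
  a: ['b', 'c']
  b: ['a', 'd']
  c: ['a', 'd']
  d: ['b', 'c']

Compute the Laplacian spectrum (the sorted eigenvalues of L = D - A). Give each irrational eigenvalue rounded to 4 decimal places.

With the vertex order [a, b, c, d], the degrees are [2, 2, 2, 2], giving D = diag(2, 2, 2, 2) and L = D - A. Diagonalising L (or applying a numerical eigensolver to the 4x4 matrix) gives the spectrum above. The largest eigenvalue, 4, is at most the vertex count 4.

[0, 2, 2, 4]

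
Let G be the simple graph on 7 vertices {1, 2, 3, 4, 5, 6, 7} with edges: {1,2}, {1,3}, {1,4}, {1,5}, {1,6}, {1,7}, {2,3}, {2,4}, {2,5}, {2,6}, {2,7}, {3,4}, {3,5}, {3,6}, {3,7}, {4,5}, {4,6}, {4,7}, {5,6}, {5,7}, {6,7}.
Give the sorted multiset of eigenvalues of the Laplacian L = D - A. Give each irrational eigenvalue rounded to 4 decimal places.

Reading degrees in the order [1, 2, 3, 4, 5, 6, 7] gives [6, 6, 6, 6, 6, 6, 6]; set D = diag(6, 6, 6, 6, 6, 6, 6) and form L = D - A. The multiplicity of 0 as a Laplacian eigenvalue equals the number of connected components.

[0, 7, 7, 7, 7, 7, 7]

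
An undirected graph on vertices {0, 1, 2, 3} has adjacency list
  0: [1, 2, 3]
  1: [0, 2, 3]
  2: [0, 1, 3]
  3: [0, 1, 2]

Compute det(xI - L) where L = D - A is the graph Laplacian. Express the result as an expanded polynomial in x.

x^4 - 12x^3 + 48x^2 - 64x

Each diagonal entry of L is the vertex degree and each off-diagonal entry is -1 where an edge is present, 0 otherwise; in the order [0, 1, 2, 3] the diagonal is [3, 3, 3, 3]. Computing det(xI - L) by cofactor expansion (or equivalently via sum-over-permutations) gives x^4 - 12x^3 + 48x^2 - 64x. The coefficient of x^3 equals -trace(L) = -12, matching the sum of degrees. By the matrix-tree theorem the graph has (1/4) * product of the nonzero eigenvalues = 16 spanning trees.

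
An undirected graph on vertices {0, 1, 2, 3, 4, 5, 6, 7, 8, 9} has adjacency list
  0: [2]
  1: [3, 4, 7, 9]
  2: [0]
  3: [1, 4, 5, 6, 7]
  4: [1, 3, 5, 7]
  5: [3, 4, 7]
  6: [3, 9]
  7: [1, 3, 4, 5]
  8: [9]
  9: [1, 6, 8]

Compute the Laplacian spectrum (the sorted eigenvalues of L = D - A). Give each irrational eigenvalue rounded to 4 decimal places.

[0, 0, 0.6089, 1.6344, 2, 3.0773, 4, 5, 5.4629, 6.2165]

Each diagonal entry of L is the vertex degree and each off-diagonal entry is -1 where an edge is present, 0 otherwise; in the order [0, 1, 2, 3, 4, 5, 6, 7, 8, 9] the diagonal is [1, 4, 1, 5, 4, 3, 2, 4, 1, 3]. The multiplicity of 0 as a Laplacian eigenvalue equals the number of connected components. The 2 zero eigenvalues correspond to the 2 connected components.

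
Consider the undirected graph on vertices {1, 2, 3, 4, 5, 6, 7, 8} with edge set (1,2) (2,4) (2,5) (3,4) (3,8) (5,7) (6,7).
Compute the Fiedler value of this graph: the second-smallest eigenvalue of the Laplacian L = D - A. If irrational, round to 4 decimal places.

0.1981

With the vertex order [1, 2, 3, 4, 5, 6, 7, 8], the degrees are [1, 3, 2, 2, 2, 1, 2, 1], giving D = diag(1, 3, 2, 2, 2, 1, 2, 1) and L = D - A. The sorted Laplacian eigenvalues are [0, 0.1981, 0.4915, 1.3204, 1.5550, 2.8258, 3.2470, 4.3623]; the algebraic connectivity is the second entry, 0.1981. By the matrix-tree theorem the graph has (1/8) * product of the nonzero eigenvalues = 1 spanning tree. There is one zero in the spectrum, matching the 1 component.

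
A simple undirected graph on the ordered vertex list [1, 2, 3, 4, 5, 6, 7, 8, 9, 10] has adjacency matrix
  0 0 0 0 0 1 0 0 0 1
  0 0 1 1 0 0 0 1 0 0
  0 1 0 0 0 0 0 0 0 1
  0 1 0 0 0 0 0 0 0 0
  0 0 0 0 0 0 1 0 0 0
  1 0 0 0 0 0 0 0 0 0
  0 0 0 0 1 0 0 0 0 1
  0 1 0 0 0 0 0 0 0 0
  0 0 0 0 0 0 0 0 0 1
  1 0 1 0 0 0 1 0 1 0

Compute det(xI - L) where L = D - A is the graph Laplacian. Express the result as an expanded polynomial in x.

x^10 - 18x^9 + 132x^8 - 514x^7 + 1162x^6 - 1566x^5 + 1243x^4 - 552x^3 + 122x^2 - 10x

Each diagonal entry of L is the vertex degree and each off-diagonal entry is -1 where an edge is present, 0 otherwise; in the order [1, 2, 3, 4, 5, 6, 7, 8, 9, 10] the diagonal is [2, 3, 2, 1, 1, 1, 2, 1, 1, 4]. L has integer entries, so p(x) = det(xI - L) has integer coefficients. Expanding the determinant yields x^10 - 18x^9 + 132x^8 - 514x^7 + 1162x^6 - 1566x^5 + 1243x^4 - 552x^3 + 122x^2 - 10x. The constant term is 0 because L is singular (the all-ones vector lies in its kernel). The largest eigenvalue, 5.2641, is at most the vertex count 10. The eigenvalues sum to 18, which equals trace(L) = 2|E|.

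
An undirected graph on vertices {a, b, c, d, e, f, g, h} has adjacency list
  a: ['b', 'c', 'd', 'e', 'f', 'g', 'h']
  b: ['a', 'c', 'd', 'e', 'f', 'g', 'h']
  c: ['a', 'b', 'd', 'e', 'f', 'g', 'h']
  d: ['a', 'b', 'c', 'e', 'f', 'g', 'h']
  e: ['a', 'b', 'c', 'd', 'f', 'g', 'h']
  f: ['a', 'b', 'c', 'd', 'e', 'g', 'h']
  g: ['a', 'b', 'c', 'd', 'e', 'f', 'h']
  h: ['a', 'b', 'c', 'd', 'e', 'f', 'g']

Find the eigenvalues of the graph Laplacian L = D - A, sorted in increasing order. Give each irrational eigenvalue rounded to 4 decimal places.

Each diagonal entry of L is the vertex degree and each off-diagonal entry is -1 where an edge is present, 0 otherwise; in the order [a, b, c, d, e, f, g, h] the diagonal is [7, 7, 7, 7, 7, 7, 7, 7]. The multiplicity of 0 as a Laplacian eigenvalue equals the number of connected components. The eigenvalues sum to 56, which equals trace(L) = 2|E|.

[0, 8, 8, 8, 8, 8, 8, 8]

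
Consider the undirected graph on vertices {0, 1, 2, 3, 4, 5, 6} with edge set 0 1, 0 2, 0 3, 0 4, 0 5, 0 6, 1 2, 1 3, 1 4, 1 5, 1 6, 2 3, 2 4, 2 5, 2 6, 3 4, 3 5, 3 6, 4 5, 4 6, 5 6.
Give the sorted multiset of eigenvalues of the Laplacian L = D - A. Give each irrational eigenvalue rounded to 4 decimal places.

[0, 7, 7, 7, 7, 7, 7]

Reading degrees in the order [0, 1, 2, 3, 4, 5, 6] gives [6, 6, 6, 6, 6, 6, 6]; set D = diag(6, 6, 6, 6, 6, 6, 6) and form L = D - A. Since every row of L sums to 0, the all-ones vector is in the kernel and 0 is an eigenvalue. There is one zero in the spectrum, matching the 1 component.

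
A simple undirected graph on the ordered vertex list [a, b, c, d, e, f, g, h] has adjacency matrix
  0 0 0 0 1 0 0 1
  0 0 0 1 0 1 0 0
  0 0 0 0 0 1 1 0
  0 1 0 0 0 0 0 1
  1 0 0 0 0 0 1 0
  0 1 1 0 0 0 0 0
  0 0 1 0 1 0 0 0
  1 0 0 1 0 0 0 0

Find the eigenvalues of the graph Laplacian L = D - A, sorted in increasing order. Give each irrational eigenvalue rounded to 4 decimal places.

Each diagonal entry of L is the vertex degree and each off-diagonal entry is -1 where an edge is present, 0 otherwise; in the order [a, b, c, d, e, f, g, h] the diagonal is [2, 2, 2, 2, 2, 2, 2, 2]. Since every row of L sums to 0, the all-ones vector is in the kernel and 0 is an eigenvalue. The eigenvalues sum to 16, which equals trace(L) = 2|E|.

[0, 0.5858, 0.5858, 2, 2, 3.4142, 3.4142, 4]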